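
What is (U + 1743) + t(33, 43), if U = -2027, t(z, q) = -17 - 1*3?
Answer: -304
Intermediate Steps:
t(z, q) = -20 (t(z, q) = -17 - 3 = -20)
(U + 1743) + t(33, 43) = (-2027 + 1743) - 20 = -284 - 20 = -304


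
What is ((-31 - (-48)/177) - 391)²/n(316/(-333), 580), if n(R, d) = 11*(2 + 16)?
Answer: 3126838/3481 ≈ 898.26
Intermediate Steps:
n(R, d) = 198 (n(R, d) = 11*18 = 198)
((-31 - (-48)/177) - 391)²/n(316/(-333), 580) = ((-31 - (-48)/177) - 391)²/198 = ((-31 - (-48)/177) - 391)²*(1/198) = ((-31 - 1*(-16/59)) - 391)²*(1/198) = ((-31 + 16/59) - 391)²*(1/198) = (-1813/59 - 391)²*(1/198) = (-24882/59)²*(1/198) = (619113924/3481)*(1/198) = 3126838/3481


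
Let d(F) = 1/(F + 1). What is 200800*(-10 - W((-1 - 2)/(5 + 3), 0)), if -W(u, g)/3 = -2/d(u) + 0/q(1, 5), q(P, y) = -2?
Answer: -2761000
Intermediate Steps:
d(F) = 1/(1 + F)
W(u, g) = 6 + 6*u (W(u, g) = -3*(-(2 + 2*u) + 0/(-2)) = -3*(-2*(1 + u) + 0*(-½)) = -3*((-2 - 2*u) + 0) = -3*(-2 - 2*u) = 6 + 6*u)
200800*(-10 - W((-1 - 2)/(5 + 3), 0)) = 200800*(-10 - (6 + 6*((-1 - 2)/(5 + 3)))) = 200800*(-10 - (6 + 6*(-3/8))) = 200800*(-10 - (6 - 9/4)) = 200800*(-10 - 1*15/4) = 200800*(-10 - 15/4) = 200800*(-55/4) = -2761000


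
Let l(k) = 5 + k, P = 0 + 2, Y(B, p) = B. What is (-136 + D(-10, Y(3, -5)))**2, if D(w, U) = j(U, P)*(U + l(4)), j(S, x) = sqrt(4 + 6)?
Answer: 19936 - 3264*sqrt(10) ≈ 9614.3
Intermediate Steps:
P = 2
j(S, x) = sqrt(10)
D(w, U) = sqrt(10)*(9 + U) (D(w, U) = sqrt(10)*(U + (5 + 4)) = sqrt(10)*(U + 9) = sqrt(10)*(9 + U))
(-136 + D(-10, Y(3, -5)))**2 = (-136 + sqrt(10)*(9 + 3))**2 = (-136 + sqrt(10)*12)**2 = (-136 + 12*sqrt(10))**2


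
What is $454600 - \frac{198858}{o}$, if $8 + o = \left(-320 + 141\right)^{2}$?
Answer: $\frac{14562002942}{32033} \approx 4.5459 \cdot 10^{5}$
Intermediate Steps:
$o = 32033$ ($o = -8 + \left(-320 + 141\right)^{2} = -8 + \left(-179\right)^{2} = -8 + 32041 = 32033$)
$454600 - \frac{198858}{o} = 454600 - \frac{198858}{32033} = \frac{14562002942}{32033}$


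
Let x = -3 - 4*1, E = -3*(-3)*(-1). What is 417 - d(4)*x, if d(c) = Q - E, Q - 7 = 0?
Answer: 529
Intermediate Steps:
Q = 7 (Q = 7 + 0 = 7)
E = -9 (E = 9*(-1) = -9)
d(c) = 16 (d(c) = 7 - 1*(-9) = 7 + 9 = 16)
x = -7 (x = -3 - 4 = -7)
417 - d(4)*x = 417 - 16*(-7) = 417 - 1*(-112) = 417 + 112 = 529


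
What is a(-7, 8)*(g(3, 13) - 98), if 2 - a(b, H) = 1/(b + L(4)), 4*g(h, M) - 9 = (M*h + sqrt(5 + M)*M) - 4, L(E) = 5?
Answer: -435/2 + 195*sqrt(2)/8 ≈ -183.03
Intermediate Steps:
g(h, M) = 5/4 + M*h/4 + M*sqrt(5 + M)/4 (g(h, M) = 9/4 + ((M*h + sqrt(5 + M)*M) - 4)/4 = 9/4 + ((M*h + M*sqrt(5 + M)) - 4)/4 = 9/4 + (-4 + M*h + M*sqrt(5 + M))/4 = 9/4 + (-1 + M*h/4 + M*sqrt(5 + M)/4) = 5/4 + M*h/4 + M*sqrt(5 + M)/4)
a(b, H) = 2 - 1/(5 + b) (a(b, H) = 2 - 1/(b + 5) = 2 - 1/(5 + b))
a(-7, 8)*(g(3, 13) - 98) = ((9 + 2*(-7))/(5 - 7))*((5/4 + (1/4)*13*3 + (1/4)*13*sqrt(5 + 13)) - 98) = ((9 - 14)/(-2))*((5/4 + 39/4 + (1/4)*13*sqrt(18)) - 98) = (-1/2*(-5))*((5/4 + 39/4 + (1/4)*13*(3*sqrt(2))) - 98) = 5*((5/4 + 39/4 + 39*sqrt(2)/4) - 98)/2 = 5*((11 + 39*sqrt(2)/4) - 98)/2 = 5*(-87 + 39*sqrt(2)/4)/2 = -435/2 + 195*sqrt(2)/8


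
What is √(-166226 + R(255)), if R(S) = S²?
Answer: I*√101201 ≈ 318.12*I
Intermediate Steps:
√(-166226 + R(255)) = √(-166226 + 255²) = √(-166226 + 65025) = √(-101201) = I*√101201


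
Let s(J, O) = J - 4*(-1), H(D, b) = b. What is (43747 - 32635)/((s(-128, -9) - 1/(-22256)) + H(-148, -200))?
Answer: -247308672/7210943 ≈ -34.296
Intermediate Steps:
s(J, O) = 4 + J (s(J, O) = J + 4 = 4 + J)
(43747 - 32635)/((s(-128, -9) - 1/(-22256)) + H(-148, -200)) = (43747 - 32635)/(((4 - 128) - 1/(-22256)) - 200) = 11112/((-124 - 1*(-1/22256)) - 200) = 11112/((-124 + 1/22256) - 200) = 11112/(-2759743/22256 - 200) = 11112/(-7210943/22256) = 11112*(-22256/7210943) = -247308672/7210943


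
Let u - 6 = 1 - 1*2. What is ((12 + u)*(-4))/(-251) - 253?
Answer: -63435/251 ≈ -252.73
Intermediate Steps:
u = 5 (u = 6 + (1 - 1*2) = 6 + (1 - 2) = 6 - 1 = 5)
((12 + u)*(-4))/(-251) - 253 = ((12 + 5)*(-4))/(-251) - 253 = (17*(-4))*(-1/251) - 253 = -68*(-1/251) - 253 = 68/251 - 253 = -63435/251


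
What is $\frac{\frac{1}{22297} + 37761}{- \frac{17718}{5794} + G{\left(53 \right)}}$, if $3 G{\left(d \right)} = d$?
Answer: $\frac{3658724221719}{1415458154} \approx 2584.8$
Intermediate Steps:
$G{\left(d \right)} = \frac{d}{3}$
$\frac{\frac{1}{22297} + 37761}{- \frac{17718}{5794} + G{\left(53 \right)}} = \frac{\frac{1}{22297} + 37761}{- \frac{17718}{5794} + \frac{1}{3} \cdot 53} = \frac{\frac{1}{22297} + 37761}{\left(-17718\right) \frac{1}{5794} + \frac{53}{3}} = \frac{841957018}{22297 \left(- \frac{8859}{2897} + \frac{53}{3}\right)} = \frac{841957018}{22297 \cdot \frac{126964}{8691}} = \frac{841957018}{22297} \cdot \frac{8691}{126964} = \frac{3658724221719}{1415458154}$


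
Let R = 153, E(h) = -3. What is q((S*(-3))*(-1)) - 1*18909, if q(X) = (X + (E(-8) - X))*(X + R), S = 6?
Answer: -19422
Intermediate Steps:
q(X) = -459 - 3*X (q(X) = (X + (-3 - X))*(X + 153) = -3*(153 + X) = -459 - 3*X)
q((S*(-3))*(-1)) - 1*18909 = (-459 - 3*6*(-3)*(-1)) - 1*18909 = (-459 - (-54)*(-1)) - 18909 = (-459 - 3*18) - 18909 = (-459 - 54) - 18909 = -513 - 18909 = -19422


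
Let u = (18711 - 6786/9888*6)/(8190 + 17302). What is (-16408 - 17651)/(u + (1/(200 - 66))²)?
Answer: -3211534704722208/69200811671 ≈ -46409.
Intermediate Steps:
u = 15414471/21005408 (u = (18711 - 6786*1/9888*6)/25492 = (18711 - 1131/1648*6)*(1/25492) = (18711 - 3393/824)*(1/25492) = (15414471/824)*(1/25492) = 15414471/21005408 ≈ 0.73383)
(-16408 - 17651)/(u + (1/(200 - 66))²) = (-16408 - 17651)/(15414471/21005408 + (1/(200 - 66))²) = -34059/(15414471/21005408 + (1/134)²) = -34059/(15414471/21005408 + 1/17956) = -34059/69200811671/94293276512 = -34059*94293276512/69200811671 = -3211534704722208/69200811671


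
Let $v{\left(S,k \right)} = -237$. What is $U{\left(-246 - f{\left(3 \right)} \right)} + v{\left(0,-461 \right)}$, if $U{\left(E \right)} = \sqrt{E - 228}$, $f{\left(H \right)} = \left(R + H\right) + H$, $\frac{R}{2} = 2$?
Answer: $-237 + 22 i \approx -237.0 + 22.0 i$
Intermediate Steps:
$R = 4$ ($R = 2 \cdot 2 = 4$)
$f{\left(H \right)} = 4 + 2 H$ ($f{\left(H \right)} = \left(4 + H\right) + H = 4 + 2 H$)
$U{\left(E \right)} = \sqrt{-228 + E}$
$U{\left(-246 - f{\left(3 \right)} \right)} + v{\left(0,-461 \right)} = \sqrt{-228 - \left(250 + 6\right)} - 237 = \sqrt{-228 - 256} - 237 = \sqrt{-484} - 237 = 22 i - 237 = -237 + 22 i$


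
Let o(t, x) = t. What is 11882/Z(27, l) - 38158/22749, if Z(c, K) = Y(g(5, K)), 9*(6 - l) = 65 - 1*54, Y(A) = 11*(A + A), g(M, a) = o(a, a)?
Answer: 1198317547/10760277 ≈ 111.36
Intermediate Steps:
g(M, a) = a
Y(A) = 22*A (Y(A) = 11*(2*A) = 22*A)
l = 43/9 (l = 6 - (65 - 1*54)/9 = 6 - (65 - 54)/9 = 6 - ⅑*11 = 6 - 11/9 = 43/9 ≈ 4.7778)
Z(c, K) = 22*K
11882/Z(27, l) - 38158/22749 = 11882/((22*(43/9))) - 38158/22749 = 11882/(946/9) - 38158*1/22749 = 11882*(9/946) - 38158/22749 = 53469/473 - 38158/22749 = 1198317547/10760277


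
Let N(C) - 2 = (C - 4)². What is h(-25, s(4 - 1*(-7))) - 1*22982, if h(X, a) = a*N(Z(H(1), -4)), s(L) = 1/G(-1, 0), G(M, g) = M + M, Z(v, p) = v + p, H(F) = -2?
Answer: -23033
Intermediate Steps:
Z(v, p) = p + v
N(C) = 2 + (-4 + C)² (N(C) = 2 + (C - 4)² = 2 + (-4 + C)²)
G(M, g) = 2*M
s(L) = -½ (s(L) = 1/(2*(-1)) = 1/(-2) = -½)
h(X, a) = 102*a (h(X, a) = a*(2 + (-4 + (-4 - 2))²) = a*(2 + (-4 - 6)²) = a*(2 + (-10)²) = a*(2 + 100) = a*102 = 102*a)
h(-25, s(4 - 1*(-7))) - 1*22982 = 102*(-½) - 1*22982 = -51 - 22982 = -23033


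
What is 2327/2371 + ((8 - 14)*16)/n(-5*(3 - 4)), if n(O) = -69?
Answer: 129393/54533 ≈ 2.3727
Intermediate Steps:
2327/2371 + ((8 - 14)*16)/n(-5*(3 - 4)) = 2327/2371 + ((8 - 14)*16)/(-69) = 2327*(1/2371) - 6*16*(-1/69) = 2327/2371 - 96*(-1/69) = 2327/2371 + 32/23 = 129393/54533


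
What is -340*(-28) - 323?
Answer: 9197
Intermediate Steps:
-340*(-28) - 323 = 9520 - 323 = 9197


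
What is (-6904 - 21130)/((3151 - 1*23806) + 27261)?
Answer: -14017/3303 ≈ -4.2437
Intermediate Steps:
(-6904 - 21130)/((3151 - 1*23806) + 27261) = -28034/((3151 - 23806) + 27261) = -28034/(-20655 + 27261) = -28034/6606 = -28034*1/6606 = -14017/3303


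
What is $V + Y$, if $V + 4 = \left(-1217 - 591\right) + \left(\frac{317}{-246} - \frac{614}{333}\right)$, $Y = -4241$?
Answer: $- \frac{165368753}{27306} \approx -6056.1$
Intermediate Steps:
$V = - \frac{49564007}{27306}$ ($V = -4 + \left(\left(-1217 - 591\right) + \left(\frac{317}{-246} - \frac{614}{333}\right)\right) = -4 + \left(-1808 + \left(317 \left(- \frac{1}{246}\right) - \frac{614}{333}\right)\right) = -4 - \frac{49454783}{27306} = - \frac{49564007}{27306} \approx -1815.1$)
$V + Y = - \frac{49564007}{27306} - 4241 = - \frac{165368753}{27306}$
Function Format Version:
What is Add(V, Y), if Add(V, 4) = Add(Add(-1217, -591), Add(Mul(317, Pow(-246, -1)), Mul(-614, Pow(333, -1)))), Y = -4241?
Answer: Rational(-165368753, 27306) ≈ -6056.1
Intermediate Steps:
V = Rational(-49564007, 27306) (V = Add(-4, Add(Add(-1217, -591), Add(Mul(317, Pow(-246, -1)), Mul(-614, Pow(333, -1))))) = Add(-4, Add(-1808, Add(Mul(317, Rational(-1, 246)), Mul(-614, Rational(1, 333))))) = Add(-4, Add(-1808, Add(Rational(-317, 246), Rational(-614, 333)))) = Add(-4, Add(-1808, Rational(-85535, 27306))) = Add(-4, Rational(-49454783, 27306)) = Rational(-49564007, 27306) ≈ -1815.1)
Add(V, Y) = Add(Rational(-49564007, 27306), -4241) = Rational(-165368753, 27306)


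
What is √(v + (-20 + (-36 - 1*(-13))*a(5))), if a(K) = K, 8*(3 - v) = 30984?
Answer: 3*I*√445 ≈ 63.285*I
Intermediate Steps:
v = -3870 (v = 3 - ⅛*30984 = 3 - 3873 = -3870)
√(v + (-20 + (-36 - 1*(-13))*a(5))) = √(-3870 + (-20 + (-36 - 1*(-13))*5)) = √(-3870 + (-20 + (-36 + 13)*5)) = √(-3870 + (-20 - 23*5)) = √(-3870 + (-20 - 115)) = √(-3870 - 135) = √(-4005) = 3*I*√445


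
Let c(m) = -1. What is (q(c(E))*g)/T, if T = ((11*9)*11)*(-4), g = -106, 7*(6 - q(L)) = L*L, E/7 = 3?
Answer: 2173/15246 ≈ 0.14253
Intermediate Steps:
E = 21 (E = 7*3 = 21)
q(L) = 6 - L**2/7 (q(L) = 6 - L*L/7 = 6 - L**2/7)
T = -4356 (T = (99*11)*(-4) = 1089*(-4) = -4356)
(q(c(E))*g)/T = ((6 - 1/7*(-1)**2)*(-106))/(-4356) = ((6 - 1/7*1)*(-106))*(-1/4356) = ((6 - 1/7)*(-106))*(-1/4356) = ((41/7)*(-106))*(-1/4356) = -4346/7*(-1/4356) = 2173/15246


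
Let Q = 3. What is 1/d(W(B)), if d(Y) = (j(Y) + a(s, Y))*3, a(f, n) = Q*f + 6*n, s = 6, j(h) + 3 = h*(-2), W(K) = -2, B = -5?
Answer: 1/21 ≈ 0.047619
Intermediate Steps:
j(h) = -3 - 2*h (j(h) = -3 + h*(-2) = -3 - 2*h)
a(f, n) = 3*f + 6*n
d(Y) = 45 + 12*Y (d(Y) = ((-3 - 2*Y) + (3*6 + 6*Y))*3 = ((-3 - 2*Y) + (18 + 6*Y))*3 = (15 + 4*Y)*3 = 45 + 12*Y)
1/d(W(B)) = 1/(45 + 12*(-2)) = 1/(45 - 24) = 1/21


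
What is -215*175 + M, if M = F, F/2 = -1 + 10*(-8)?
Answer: -37787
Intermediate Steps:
F = -162 (F = 2*(-1 + 10*(-8)) = 2*(-1 - 80) = 2*(-81) = -162)
M = -162
-215*175 + M = -215*175 - 162 = -37625 - 162 = -37787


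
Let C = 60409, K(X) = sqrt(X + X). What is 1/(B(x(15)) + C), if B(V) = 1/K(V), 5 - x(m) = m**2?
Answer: 26579960/1605668803641 + 2*I*sqrt(110)/1605668803641 ≈ 1.6554e-5 + 1.3064e-11*I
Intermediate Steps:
x(m) = 5 - m**2
K(X) = sqrt(2)*sqrt(X) (K(X) = sqrt(2*X) = sqrt(2)*sqrt(X))
B(V) = sqrt(2)/(2*sqrt(V)) (B(V) = 1/(sqrt(2)*sqrt(V)) = sqrt(2)/(2*sqrt(V)))
1/(B(x(15)) + C) = 1/(sqrt(2)/(2*sqrt(5 - 1*15**2)) + 60409) = 1/(sqrt(2)/(2*sqrt(5 - 1*225)) + 60409) = 1/(sqrt(2)/(2*sqrt(5 - 225)) + 60409) = 1/(sqrt(2)/(2*sqrt(-220)) + 60409) = 1/(sqrt(2)*(-I*sqrt(55)/110)/2 + 60409) = 1/(-I*sqrt(110)/220 + 60409) = 1/(60409 - I*sqrt(110)/220)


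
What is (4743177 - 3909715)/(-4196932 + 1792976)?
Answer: -416731/1201978 ≈ -0.34670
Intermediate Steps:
(4743177 - 3909715)/(-4196932 + 1792976) = 833462/(-2403956) = 833462*(-1/2403956) = -416731/1201978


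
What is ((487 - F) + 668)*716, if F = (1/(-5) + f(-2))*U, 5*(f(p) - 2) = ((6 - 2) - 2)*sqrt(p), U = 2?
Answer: 4122012/5 - 2864*I*sqrt(2)/5 ≈ 8.244e+5 - 810.06*I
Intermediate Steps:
f(p) = 2 + 2*sqrt(p)/5 (f(p) = 2 + (((6 - 2) - 2)*sqrt(p))/5 = 2 + ((4 - 2)*sqrt(p))/5 = 2 + (2*sqrt(p))/5 = 2 + 2*sqrt(p)/5)
F = 18/5 + 4*I*sqrt(2)/5 (F = (1/(-5) + (2 + 2*sqrt(-2)/5))*2 = (-1/5 + (2 + 2*(I*sqrt(2))/5))*2 = (-1/5 + (2 + 2*I*sqrt(2)/5))*2 = (9/5 + 2*I*sqrt(2)/5)*2 = 18/5 + 4*I*sqrt(2)/5 ≈ 3.6 + 1.1314*I)
((487 - F) + 668)*716 = ((487 - (18/5 + 4*I*sqrt(2)/5)) + 668)*716 = ((487 + (-18/5 - 4*I*sqrt(2)/5)) + 668)*716 = ((2417/5 - 4*I*sqrt(2)/5) + 668)*716 = (5757/5 - 4*I*sqrt(2)/5)*716 = 4122012/5 - 2864*I*sqrt(2)/5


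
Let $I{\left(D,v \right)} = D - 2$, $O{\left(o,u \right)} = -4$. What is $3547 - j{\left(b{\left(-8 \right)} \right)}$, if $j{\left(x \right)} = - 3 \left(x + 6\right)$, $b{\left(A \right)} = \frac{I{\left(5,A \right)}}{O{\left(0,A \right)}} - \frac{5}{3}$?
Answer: $\frac{14231}{4} \approx 3557.8$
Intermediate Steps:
$I{\left(D,v \right)} = -2 + D$ ($I{\left(D,v \right)} = D - 2 = -2 + D$)
$b{\left(A \right)} = - \frac{29}{12}$ ($b{\left(A \right)} = \frac{-2 + 5}{-4} - \frac{5}{3} = 3 \left(- \frac{1}{4}\right) - \frac{5}{3} = - \frac{3}{4} - \frac{5}{3} = - \frac{29}{12}$)
$j{\left(x \right)} = -18 - 3 x$ ($j{\left(x \right)} = - 3 \left(6 + x\right) = -18 - 3 x$)
$3547 - j{\left(b{\left(-8 \right)} \right)} = 3547 - \left(-18 - - \frac{29}{4}\right) = 3547 - \left(-18 + \frac{29}{4}\right) = 3547 - - \frac{43}{4} = 3547 + \frac{43}{4} = \frac{14231}{4}$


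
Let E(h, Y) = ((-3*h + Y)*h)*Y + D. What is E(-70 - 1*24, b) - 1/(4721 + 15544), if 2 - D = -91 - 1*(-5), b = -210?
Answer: 28804022519/20265 ≈ 1.4214e+6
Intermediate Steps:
D = 88 (D = 2 - (-91 - 1*(-5)) = 2 - (-91 + 5) = 2 - 1*(-86) = 2 + 86 = 88)
E(h, Y) = 88 + Y*h*(Y - 3*h) (E(h, Y) = ((-3*h + Y)*h)*Y + 88 = ((Y - 3*h)*h)*Y + 88 = (h*(Y - 3*h))*Y + 88 = Y*h*(Y - 3*h) + 88 = 88 + Y*h*(Y - 3*h))
E(-70 - 1*24, b) - 1/(4721 + 15544) = (88 + (-70 - 1*24)*(-210)**2 - 3*(-210)*(-70 - 1*24)**2) - 1/(4721 + 15544) = (88 + (-70 - 24)*44100 - 3*(-210)*(-70 - 24)**2) - 1/20265 = (88 - 94*44100 - 3*(-210)*(-94)**2) - 1*1/20265 = (88 - 4145400 - 3*(-210)*8836) - 1/20265 = (88 - 4145400 + 5566680) - 1/20265 = 1421368 - 1/20265 = 28804022519/20265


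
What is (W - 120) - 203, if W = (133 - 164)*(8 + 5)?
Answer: -726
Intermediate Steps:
W = -403 (W = -31*13 = -403)
(W - 120) - 203 = (-403 - 120) - 203 = -523 - 203 = -726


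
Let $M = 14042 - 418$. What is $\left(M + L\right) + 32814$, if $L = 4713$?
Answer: $51151$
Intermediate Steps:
$M = 13624$ ($M = 14042 - 418 = 13624$)
$\left(M + L\right) + 32814 = \left(13624 + 4713\right) + 32814 = 18337 + 32814 = 51151$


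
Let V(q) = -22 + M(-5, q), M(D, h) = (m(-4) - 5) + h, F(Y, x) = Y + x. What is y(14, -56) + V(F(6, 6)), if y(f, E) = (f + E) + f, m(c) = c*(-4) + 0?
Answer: -27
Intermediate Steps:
m(c) = -4*c (m(c) = -4*c + 0 = -4*c)
y(f, E) = E + 2*f (y(f, E) = (E + f) + f = E + 2*f)
M(D, h) = 11 + h (M(D, h) = (-4*(-4) - 5) + h = (16 - 5) + h = 11 + h)
V(q) = -11 + q (V(q) = -22 + (11 + q) = -11 + q)
y(14, -56) + V(F(6, 6)) = (-56 + 2*14) + (-11 + (6 + 6)) = (-56 + 28) + (-11 + 12) = -28 + 1 = -27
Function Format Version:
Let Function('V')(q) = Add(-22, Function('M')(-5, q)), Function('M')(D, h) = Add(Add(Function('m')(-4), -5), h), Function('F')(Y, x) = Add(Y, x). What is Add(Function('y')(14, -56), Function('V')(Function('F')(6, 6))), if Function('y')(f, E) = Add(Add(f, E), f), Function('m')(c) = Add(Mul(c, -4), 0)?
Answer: -27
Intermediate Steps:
Function('m')(c) = Mul(-4, c) (Function('m')(c) = Add(Mul(-4, c), 0) = Mul(-4, c))
Function('y')(f, E) = Add(E, Mul(2, f)) (Function('y')(f, E) = Add(Add(E, f), f) = Add(E, Mul(2, f)))
Function('M')(D, h) = Add(11, h) (Function('M')(D, h) = Add(Add(Mul(-4, -4), -5), h) = Add(Add(16, -5), h) = Add(11, h))
Function('V')(q) = Add(-11, q) (Function('V')(q) = Add(-22, Add(11, q)) = Add(-11, q))
Add(Function('y')(14, -56), Function('V')(Function('F')(6, 6))) = Add(Add(-56, Mul(2, 14)), Add(-11, Add(6, 6))) = Add(Add(-56, 28), Add(-11, 12)) = Add(-28, 1) = -27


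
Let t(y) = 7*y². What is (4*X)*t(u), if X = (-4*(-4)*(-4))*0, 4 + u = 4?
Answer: 0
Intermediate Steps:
u = 0 (u = -4 + 4 = 0)
X = 0 (X = (16*(-4))*0 = -64*0 = 0)
(4*X)*t(u) = (4*0)*(7*0²) = 0*(7*0) = 0*0 = 0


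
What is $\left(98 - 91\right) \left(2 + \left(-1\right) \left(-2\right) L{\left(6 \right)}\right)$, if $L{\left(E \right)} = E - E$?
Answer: $14$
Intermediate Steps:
$L{\left(E \right)} = 0$
$\left(98 - 91\right) \left(2 + \left(-1\right) \left(-2\right) L{\left(6 \right)}\right) = \left(98 - 91\right) \left(2 + \left(-1\right) \left(-2\right) 0\right) = 7 \left(2 + 2 \cdot 0\right) = 7 \left(2 + 0\right) = 7 \cdot 2 = 14$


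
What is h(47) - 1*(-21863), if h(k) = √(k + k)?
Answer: 21863 + √94 ≈ 21873.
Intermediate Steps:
h(k) = √2*√k (h(k) = √(2*k) = √2*√k)
h(47) - 1*(-21863) = √2*√47 - 1*(-21863) = √94 + 21863 = 21863 + √94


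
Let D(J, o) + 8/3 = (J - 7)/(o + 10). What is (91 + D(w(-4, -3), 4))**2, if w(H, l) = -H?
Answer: 13697401/1764 ≈ 7765.0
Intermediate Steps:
D(J, o) = -8/3 + (-7 + J)/(10 + o) (D(J, o) = -8/3 + (J - 7)/(o + 10) = -8/3 + (-7 + J)/(10 + o))
(91 + D(w(-4, -3), 4))**2 = (91 + (-101 - 8*4 + 3*(-1*(-4)))/(3*(10 + 4)))**2 = (91 + (1/3)*(-101 - 32 + 3*4)/14)**2 = (91 + (1/3)*(1/14)*(-101 - 32 + 12))**2 = (91 + (1/3)*(1/14)*(-121))**2 = (91 - 121/42)**2 = (3701/42)**2 = 13697401/1764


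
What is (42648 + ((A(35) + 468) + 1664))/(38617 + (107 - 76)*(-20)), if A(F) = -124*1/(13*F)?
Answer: 20374776/17288635 ≈ 1.1785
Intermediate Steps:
A(F) = -124/(13*F)
(42648 + ((A(35) + 468) + 1664))/(38617 + (107 - 76)*(-20)) = (42648 + ((-124/13/35 + 468) + 1664))/(38617 + (107 - 76)*(-20)) = (42648 + ((-124/13*1/35 + 468) + 1664))/(38617 + 31*(-20)) = (42648 + ((-124/455 + 468) + 1664))/(38617 - 620) = (42648 + (212816/455 + 1664))/37997 = (42648 + 969936/455)*(1/37997) = (20374776/455)*(1/37997) = 20374776/17288635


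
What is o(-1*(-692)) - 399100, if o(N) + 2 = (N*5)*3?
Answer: -388722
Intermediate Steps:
o(N) = -2 + 15*N (o(N) = -2 + (N*5)*3 = -2 + (5*N)*3 = -2 + 15*N)
o(-1*(-692)) - 399100 = (-2 + 15*(-1*(-692))) - 399100 = (-2 + 15*692) - 399100 = (-2 + 10380) - 399100 = 10378 - 399100 = -388722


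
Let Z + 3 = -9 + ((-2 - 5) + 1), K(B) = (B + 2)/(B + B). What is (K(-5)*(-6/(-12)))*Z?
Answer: -27/10 ≈ -2.7000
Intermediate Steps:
K(B) = (2 + B)/(2*B) (K(B) = (2 + B)/((2*B)) = (2 + B)*(1/(2*B)) = (2 + B)/(2*B))
Z = -18 (Z = -3 + (-9 + ((-2 - 5) + 1)) = -3 + (-9 + (-7 + 1)) = -3 + (-9 - 6) = -3 - 15 = -18)
(K(-5)*(-6/(-12)))*Z = (((1/2)*(2 - 5)/(-5))*(-6/(-12)))*(-18) = (((1/2)*(-1/5)*(-3))*(-6*(-1/12)))*(-18) = ((3/10)*(1/2))*(-18) = (3/20)*(-18) = -27/10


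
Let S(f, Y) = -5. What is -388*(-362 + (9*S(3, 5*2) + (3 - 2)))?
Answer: 157528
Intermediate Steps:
-388*(-362 + (9*S(3, 5*2) + (3 - 2))) = -388*(-362 + (9*(-5) + (3 - 2))) = -388*(-362 + (-45 + 1)) = -388*(-362 - 44) = -388*(-406) = 157528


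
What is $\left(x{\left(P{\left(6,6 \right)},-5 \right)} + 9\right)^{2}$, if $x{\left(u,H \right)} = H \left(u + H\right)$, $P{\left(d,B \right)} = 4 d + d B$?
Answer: $70756$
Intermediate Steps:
$P{\left(d,B \right)} = 4 d + B d$
$x{\left(u,H \right)} = H \left(H + u\right)$
$\left(x{\left(P{\left(6,6 \right)},-5 \right)} + 9\right)^{2} = \left(- 5 \left(-5 + 6 \left(4 + 6\right)\right) + 9\right)^{2} = \left(- 5 \left(-5 + 6 \cdot 10\right) + 9\right)^{2} = \left(- 5 \left(-5 + 60\right) + 9\right)^{2} = \left(\left(-5\right) 55 + 9\right)^{2} = \left(-275 + 9\right)^{2} = \left(-266\right)^{2} = 70756$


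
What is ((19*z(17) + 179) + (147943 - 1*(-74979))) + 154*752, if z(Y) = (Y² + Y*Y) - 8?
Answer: 349739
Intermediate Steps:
z(Y) = -8 + 2*Y² (z(Y) = (Y² + Y²) - 8 = 2*Y² - 8 = -8 + 2*Y²)
((19*z(17) + 179) + (147943 - 1*(-74979))) + 154*752 = ((19*(-8 + 2*17²) + 179) + (147943 - 1*(-74979))) + 154*752 = ((19*(-8 + 2*289) + 179) + (147943 + 74979)) + 115808 = ((19*(-8 + 578) + 179) + 222922) + 115808 = ((19*570 + 179) + 222922) + 115808 = ((10830 + 179) + 222922) + 115808 = (11009 + 222922) + 115808 = 233931 + 115808 = 349739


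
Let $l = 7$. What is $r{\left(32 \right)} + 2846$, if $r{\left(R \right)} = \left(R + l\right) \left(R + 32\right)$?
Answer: $5342$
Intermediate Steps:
$r{\left(R \right)} = \left(7 + R\right) \left(32 + R\right)$ ($r{\left(R \right)} = \left(R + 7\right) \left(R + 32\right) = \left(7 + R\right) \left(32 + R\right)$)
$r{\left(32 \right)} + 2846 = \left(224 + 32^{2} + 39 \cdot 32\right) + 2846 = \left(224 + 1024 + 1248\right) + 2846 = 2496 + 2846 = 5342$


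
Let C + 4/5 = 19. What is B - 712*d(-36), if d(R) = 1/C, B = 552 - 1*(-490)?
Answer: 91262/91 ≈ 1002.9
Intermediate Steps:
C = 91/5 (C = -4/5 + 19 = 91/5 ≈ 18.200)
B = 1042 (B = 552 + 490 = 1042)
d(R) = 5/91 (d(R) = 1/(91/5) = 5/91)
B - 712*d(-36) = 1042 - 712*5/91 = 1042 - 3560/91 = 91262/91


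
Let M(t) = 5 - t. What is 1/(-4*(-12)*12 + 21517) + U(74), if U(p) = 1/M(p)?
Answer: -22024/1524417 ≈ -0.014447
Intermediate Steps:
U(p) = 1/(5 - p)
1/(-4*(-12)*12 + 21517) + U(74) = 1/(-4*(-12)*12 + 21517) - 1/(-5 + 74) = 1/(48*12 + 21517) - 1/69 = 1/(576 + 21517) - 1*1/69 = 1/22093 - 1/69 = -22024/1524417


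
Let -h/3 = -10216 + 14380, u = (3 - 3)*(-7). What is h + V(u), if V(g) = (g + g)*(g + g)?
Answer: -12492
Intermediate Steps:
u = 0 (u = 0*(-7) = 0)
V(g) = 4*g² (V(g) = (2*g)*(2*g) = 4*g²)
h = -12492 (h = -3*(-10216 + 14380) = -3*4164 = -12492)
h + V(u) = -12492 + 4*0² = -12492 + 4*0 = -12492 + 0 = -12492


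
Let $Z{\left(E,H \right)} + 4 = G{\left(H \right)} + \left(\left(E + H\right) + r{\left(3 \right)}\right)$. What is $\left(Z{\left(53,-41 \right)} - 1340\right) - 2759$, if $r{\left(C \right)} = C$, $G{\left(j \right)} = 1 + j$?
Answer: $-4128$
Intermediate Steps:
$Z{\left(E,H \right)} = E + 2 H$ ($Z{\left(E,H \right)} = -4 + \left(\left(1 + H\right) + \left(\left(E + H\right) + 3\right)\right) = -4 + \left(\left(1 + H\right) + \left(3 + E + H\right)\right) = -4 + \left(4 + E + 2 H\right) = E + 2 H$)
$\left(Z{\left(53,-41 \right)} - 1340\right) - 2759 = \left(\left(53 + 2 \left(-41\right)\right) - 1340\right) - 2759 = \left(\left(53 - 82\right) - 1340\right) - 2759 = \left(-29 - 1340\right) - 2759 = -1369 - 2759 = -4128$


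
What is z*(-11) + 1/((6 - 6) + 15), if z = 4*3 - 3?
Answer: -1484/15 ≈ -98.933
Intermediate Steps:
z = 9 (z = 12 - 3 = 9)
z*(-11) + 1/((6 - 6) + 15) = 9*(-11) + 1/((6 - 6) + 15) = -99 + 1/(0 + 15) = -99 + 1/15 = -1484/15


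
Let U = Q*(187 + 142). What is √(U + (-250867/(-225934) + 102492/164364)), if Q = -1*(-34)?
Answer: √107141130138603739071558/3094617998 ≈ 105.77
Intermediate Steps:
Q = 34
U = 11186 (U = 34*(187 + 142) = 34*329 = 11186)
√(U + (-250867/(-225934) + 102492/164364)) = √(11186 + (-250867/(-225934) + 102492/164364)) = √(11186 + (-250867*(-1/225934) + 102492*(1/164364))) = √(11186 + (250867/225934 + 8541/13697)) = √(11186 + 5365827593/3094617998) = √(34621762753221/3094617998) = √107141130138603739071558/3094617998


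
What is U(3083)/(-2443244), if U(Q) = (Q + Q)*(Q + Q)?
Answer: -9504889/610811 ≈ -15.561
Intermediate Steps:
U(Q) = 4*Q² (U(Q) = (2*Q)*(2*Q) = 4*Q²)
U(3083)/(-2443244) = (4*3083²)/(-2443244) = (4*9504889)*(-1/2443244) = 38019556*(-1/2443244) = -9504889/610811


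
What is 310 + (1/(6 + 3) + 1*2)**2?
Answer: 25471/81 ≈ 314.46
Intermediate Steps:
310 + (1/(6 + 3) + 1*2)**2 = 310 + (1/9 + 2)**2 = 310 + (19/9)**2 = 310 + 361/81 = 25471/81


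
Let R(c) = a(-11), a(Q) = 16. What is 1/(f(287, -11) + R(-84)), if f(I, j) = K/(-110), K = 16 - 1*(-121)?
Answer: 110/1623 ≈ 0.067776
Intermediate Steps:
K = 137 (K = 16 + 121 = 137)
R(c) = 16
f(I, j) = -137/110 (f(I, j) = 137/(-110) = 137*(-1/110) = -137/110)
1/(f(287, -11) + R(-84)) = 1/(-137/110 + 16) = 1/(1623/110) = 110/1623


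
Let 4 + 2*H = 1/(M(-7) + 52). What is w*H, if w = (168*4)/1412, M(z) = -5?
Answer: -15708/16591 ≈ -0.94678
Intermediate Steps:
w = 168/353 (w = 672*(1/1412) = 168/353 ≈ 0.47592)
H = -187/94 (H = -2 + 1/(2*(-5 + 52)) = -2 + (1/2)/47 = -2 + (1/2)*(1/47) = -2 + 1/94 = -187/94 ≈ -1.9894)
w*H = (168/353)*(-187/94) = -15708/16591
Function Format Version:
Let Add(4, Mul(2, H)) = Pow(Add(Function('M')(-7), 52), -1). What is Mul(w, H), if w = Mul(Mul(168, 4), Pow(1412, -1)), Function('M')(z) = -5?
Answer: Rational(-15708, 16591) ≈ -0.94678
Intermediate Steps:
w = Rational(168, 353) (w = Mul(672, Rational(1, 1412)) = Rational(168, 353) ≈ 0.47592)
H = Rational(-187, 94) (H = Add(-2, Mul(Rational(1, 2), Pow(Add(-5, 52), -1))) = Add(-2, Mul(Rational(1, 2), Pow(47, -1))) = Add(-2, Mul(Rational(1, 2), Rational(1, 47))) = Add(-2, Rational(1, 94)) = Rational(-187, 94) ≈ -1.9894)
Mul(w, H) = Mul(Rational(168, 353), Rational(-187, 94)) = Rational(-15708, 16591)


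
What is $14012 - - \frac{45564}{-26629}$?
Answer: $\frac{373079984}{26629} \approx 14010.0$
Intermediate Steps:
$14012 - - \frac{45564}{-26629} = 14012 - \left(-45564\right) \left(- \frac{1}{26629}\right) = 14012 - \frac{45564}{26629} = \frac{373079984}{26629}$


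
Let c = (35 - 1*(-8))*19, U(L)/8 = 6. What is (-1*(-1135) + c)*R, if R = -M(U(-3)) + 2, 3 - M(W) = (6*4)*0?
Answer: -1952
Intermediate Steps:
U(L) = 48 (U(L) = 8*6 = 48)
M(W) = 3 (M(W) = 3 - 6*4*0 = 3 - 24*0 = 3 - 1*0 = 3 + 0 = 3)
c = 817 (c = (35 + 8)*19 = 43*19 = 817)
R = -1 (R = -1*3 + 2 = -3 + 2 = -1)
(-1*(-1135) + c)*R = (-1*(-1135) + 817)*(-1) = (1135 + 817)*(-1) = 1952*(-1) = -1952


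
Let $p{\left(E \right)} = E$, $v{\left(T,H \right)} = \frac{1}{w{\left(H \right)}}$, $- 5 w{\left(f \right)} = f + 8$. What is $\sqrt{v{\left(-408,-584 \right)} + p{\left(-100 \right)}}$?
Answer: $\frac{i \sqrt{57595}}{24} \approx 9.9996 i$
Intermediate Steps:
$w{\left(f \right)} = - \frac{8}{5} - \frac{f}{5}$ ($w{\left(f \right)} = - \frac{f + 8}{5} = - \frac{8 + f}{5} = - \frac{8}{5} - \frac{f}{5}$)
$v{\left(T,H \right)} = \frac{1}{- \frac{8}{5} - \frac{H}{5}}$
$\sqrt{v{\left(-408,-584 \right)} + p{\left(-100 \right)}} = \sqrt{- \frac{5}{8 - 584} - 100} = \sqrt{- \frac{5}{-576} - 100} = \sqrt{\left(-5\right) \left(- \frac{1}{576}\right) - 100} = \sqrt{\frac{5}{576} - 100} = \sqrt{- \frac{57595}{576}} = \frac{i \sqrt{57595}}{24}$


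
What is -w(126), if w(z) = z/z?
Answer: -1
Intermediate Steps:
w(z) = 1
-w(126) = -1*1 = -1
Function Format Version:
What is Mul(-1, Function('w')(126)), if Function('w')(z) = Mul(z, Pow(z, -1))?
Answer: -1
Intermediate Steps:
Function('w')(z) = 1
Mul(-1, Function('w')(126)) = Mul(-1, 1) = -1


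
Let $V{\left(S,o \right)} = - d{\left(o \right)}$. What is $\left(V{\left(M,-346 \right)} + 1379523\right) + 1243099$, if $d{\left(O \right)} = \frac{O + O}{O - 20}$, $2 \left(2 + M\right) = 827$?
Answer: $\frac{479939480}{183} \approx 2.6226 \cdot 10^{6}$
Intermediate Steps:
$M = \frac{823}{2}$ ($M = -2 + \frac{1}{2} \cdot 827 = -2 + \frac{827}{2} = \frac{823}{2} \approx 411.5$)
$d{\left(O \right)} = \frac{2 O}{-20 + O}$
$V{\left(S,o \right)} = - \frac{2 o}{-20 + o}$
$\left(V{\left(M,-346 \right)} + 1379523\right) + 1243099 = \left(\left(-2\right) \left(-346\right) \frac{1}{-20 - 346} + 1379523\right) + 1243099 = \left(\left(-2\right) \left(-346\right) \frac{1}{-366} + 1379523\right) + 1243099 = \left(\left(-2\right) \left(-346\right) \left(- \frac{1}{366}\right) + 1379523\right) + 1243099 = \left(- \frac{346}{183} + 1379523\right) + 1243099 = \frac{252452363}{183} + 1243099 = \frac{479939480}{183}$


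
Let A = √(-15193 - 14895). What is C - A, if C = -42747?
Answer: -42747 - 2*I*√7522 ≈ -42747.0 - 173.46*I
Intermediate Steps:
A = 2*I*√7522 (A = √(-30088) = 2*I*√7522 ≈ 173.46*I)
C - A = -42747 - 2*I*√7522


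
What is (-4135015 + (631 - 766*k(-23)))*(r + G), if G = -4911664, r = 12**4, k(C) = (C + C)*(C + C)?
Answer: 28148464462720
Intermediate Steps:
k(C) = 4*C**2 (k(C) = (2*C)*(2*C) = 4*C**2)
r = 20736
(-4135015 + (631 - 766*k(-23)))*(r + G) = (-4135015 + (631 - 3064*(-23)**2))*(20736 - 4911664) = (-4135015 + (631 - 3064*529))*(-4890928) = (-4135015 + (631 - 766*2116))*(-4890928) = (-4135015 + (631 - 1620856))*(-4890928) = (-4135015 - 1620225)*(-4890928) = -5755240*(-4890928) = 28148464462720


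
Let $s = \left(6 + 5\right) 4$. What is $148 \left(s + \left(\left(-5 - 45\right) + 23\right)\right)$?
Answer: $2516$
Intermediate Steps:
$s = 44$ ($s = 11 \cdot 4 = 44$)
$148 \left(s + \left(\left(-5 - 45\right) + 23\right)\right) = 148 \left(44 + \left(\left(-5 - 45\right) + 23\right)\right) = 148 \left(44 + \left(-50 + 23\right)\right) = 148 \left(44 - 27\right) = 148 \cdot 17 = 2516$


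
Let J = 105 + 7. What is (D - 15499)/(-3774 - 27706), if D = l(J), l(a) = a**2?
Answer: 591/6296 ≈ 0.093869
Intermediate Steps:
J = 112
D = 12544 (D = 112**2 = 12544)
(D - 15499)/(-3774 - 27706) = (12544 - 15499)/(-3774 - 27706) = -2955/(-31480) = -2955*(-1/31480) = 591/6296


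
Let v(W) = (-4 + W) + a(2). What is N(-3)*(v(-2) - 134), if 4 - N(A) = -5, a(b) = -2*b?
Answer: -1296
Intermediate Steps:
N(A) = 9 (N(A) = 4 - 1*(-5) = 4 + 5 = 9)
v(W) = -8 + W (v(W) = (-4 + W) - 2*2 = (-4 + W) - 4 = -8 + W)
N(-3)*(v(-2) - 134) = 9*((-8 - 2) - 134) = 9*(-10 - 134) = 9*(-144) = -1296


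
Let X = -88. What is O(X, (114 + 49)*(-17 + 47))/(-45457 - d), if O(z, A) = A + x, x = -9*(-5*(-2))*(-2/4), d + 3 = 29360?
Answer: -1645/24938 ≈ -0.065964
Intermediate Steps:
d = 29357 (d = -3 + 29360 = 29357)
x = 45 (x = -90*(-2*¼) = -90*(-1)/2 = -9*(-5) = 45)
O(z, A) = 45 + A (O(z, A) = A + 45 = 45 + A)
O(X, (114 + 49)*(-17 + 47))/(-45457 - d) = (45 + (114 + 49)*(-17 + 47))/(-45457 - 1*29357) = (45 + 163*30)/(-45457 - 29357) = (45 + 4890)/(-74814) = 4935*(-1/74814) = -1645/24938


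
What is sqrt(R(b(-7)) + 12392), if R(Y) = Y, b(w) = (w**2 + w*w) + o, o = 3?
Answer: 31*sqrt(13) ≈ 111.77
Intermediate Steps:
b(w) = 3 + 2*w**2 (b(w) = (w**2 + w*w) + 3 = (w**2 + w**2) + 3 = 2*w**2 + 3 = 3 + 2*w**2)
sqrt(R(b(-7)) + 12392) = sqrt((3 + 2*(-7)**2) + 12392) = sqrt((3 + 2*49) + 12392) = sqrt((3 + 98) + 12392) = sqrt(101 + 12392) = sqrt(12493) = 31*sqrt(13)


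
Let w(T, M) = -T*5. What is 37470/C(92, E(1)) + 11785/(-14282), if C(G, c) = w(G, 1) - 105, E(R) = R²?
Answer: -108361013/1613866 ≈ -67.144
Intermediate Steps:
w(T, M) = -5*T
C(G, c) = -105 - 5*G (C(G, c) = -5*G - 105 = -105 - 5*G)
37470/C(92, E(1)) + 11785/(-14282) = 37470/(-105 - 5*92) + 11785/(-14282) = 37470/(-105 - 460) + 11785*(-1/14282) = 37470/(-565) - 11785/14282 = 37470*(-1/565) - 11785/14282 = -7494/113 - 11785/14282 = -108361013/1613866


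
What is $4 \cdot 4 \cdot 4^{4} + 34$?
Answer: $4130$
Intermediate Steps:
$4 \cdot 4 \cdot 4^{4} + 34 = 16 \cdot 256 + 34 = 4096 + 34 = 4130$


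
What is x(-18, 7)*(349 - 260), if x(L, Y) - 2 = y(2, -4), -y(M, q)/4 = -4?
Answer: 1602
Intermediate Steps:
y(M, q) = 16 (y(M, q) = -4*(-4) = 16)
x(L, Y) = 18 (x(L, Y) = 2 + 16 = 18)
x(-18, 7)*(349 - 260) = 18*(349 - 260) = 18*89 = 1602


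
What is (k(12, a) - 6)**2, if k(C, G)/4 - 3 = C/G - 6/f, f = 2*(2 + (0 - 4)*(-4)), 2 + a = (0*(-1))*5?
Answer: 3136/9 ≈ 348.44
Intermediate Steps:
a = -2 (a = -2 + (0*(-1))*5 = -2 + 0*5 = -2 + 0 = -2)
f = 36 (f = 2*(2 - 4*(-4)) = 2*(2 + 16) = 2*18 = 36)
k(C, G) = 34/3 + 4*C/G (k(C, G) = 12 + 4*(C/G - 6/36) = 12 + 4*(C/G - 6*1/36) = 12 + 4*(C/G - 1/6) = 12 + 4*(-1/6 + C/G) = 12 + (-2/3 + 4*C/G) = 34/3 + 4*C/G)
(k(12, a) - 6)**2 = ((34/3 + 4*12/(-2)) - 6)**2 = ((34/3 + 4*12*(-1/2)) - 6)**2 = ((34/3 - 24) - 6)**2 = (-38/3 - 6)**2 = (-56/3)**2 = 3136/9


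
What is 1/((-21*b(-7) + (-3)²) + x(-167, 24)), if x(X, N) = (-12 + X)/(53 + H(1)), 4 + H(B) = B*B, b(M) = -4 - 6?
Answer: 50/10771 ≈ 0.0046421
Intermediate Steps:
b(M) = -10
H(B) = -4 + B² (H(B) = -4 + B*B = -4 + B²)
x(X, N) = -6/25 + X/50 (x(X, N) = (-12 + X)/(53 + (-4 + 1²)) = (-12 + X)/(53 + (-4 + 1)) = (-12 + X)/(53 - 3) = (-12 + X)/50 = (-12 + X)*(1/50) = -6/25 + X/50)
1/((-21*b(-7) + (-3)²) + x(-167, 24)) = 1/((-21*(-10) + (-3)²) + (-6/25 + (1/50)*(-167))) = 1/((210 + 9) + (-6/25 - 167/50)) = 1/(219 - 179/50) = 1/(10771/50) = 50/10771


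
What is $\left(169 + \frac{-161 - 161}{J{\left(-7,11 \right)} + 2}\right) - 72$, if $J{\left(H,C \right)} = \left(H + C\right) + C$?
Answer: $\frac{1327}{17} \approx 78.059$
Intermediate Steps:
$J{\left(H,C \right)} = H + 2 C$ ($J{\left(H,C \right)} = \left(C + H\right) + C = H + 2 C$)
$\left(169 + \frac{-161 - 161}{J{\left(-7,11 \right)} + 2}\right) - 72 = \left(169 + \frac{-161 - 161}{\left(-7 + 2 \cdot 11\right) + 2}\right) - 72 = \left(169 - \frac{322}{\left(-7 + 22\right) + 2}\right) - 72 = \left(169 - \frac{322}{15 + 2}\right) - 72 = \left(169 - \frac{322}{17}\right) - 72 = \frac{2551}{17} - 72 = \frac{1327}{17}$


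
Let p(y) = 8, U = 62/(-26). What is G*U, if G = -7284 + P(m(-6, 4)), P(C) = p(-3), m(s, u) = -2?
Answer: 225556/13 ≈ 17350.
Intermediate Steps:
U = -31/13 (U = 62*(-1/26) = -31/13 ≈ -2.3846)
P(C) = 8
G = -7276 (G = -7284 + 8 = -7276)
G*U = -7276*(-31/13) = 225556/13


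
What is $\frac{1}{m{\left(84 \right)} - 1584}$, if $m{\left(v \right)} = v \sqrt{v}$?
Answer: $- \frac{11}{13308} - \frac{7 \sqrt{21}}{79848} \approx -0.0012283$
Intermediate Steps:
$m{\left(v \right)} = v^{\frac{3}{2}}$
$\frac{1}{m{\left(84 \right)} - 1584} = \frac{1}{84^{\frac{3}{2}} - 1584} = \frac{1}{168 \sqrt{21} - 1584} = \frac{1}{-1584 + 168 \sqrt{21}}$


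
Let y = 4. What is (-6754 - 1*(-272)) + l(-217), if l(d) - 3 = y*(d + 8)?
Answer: -7315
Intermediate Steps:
l(d) = 35 + 4*d (l(d) = 3 + 4*(d + 8) = 3 + 4*(8 + d) = 3 + (32 + 4*d) = 35 + 4*d)
(-6754 - 1*(-272)) + l(-217) = (-6754 - 1*(-272)) + (35 + 4*(-217)) = (-6754 + 272) + (35 - 868) = -6482 - 833 = -7315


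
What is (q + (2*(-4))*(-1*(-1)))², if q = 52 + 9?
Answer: 2809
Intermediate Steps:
q = 61
(q + (2*(-4))*(-1*(-1)))² = (61 + (2*(-4))*(-1*(-1)))² = (61 - 8*1)² = (61 - 8)² = 53² = 2809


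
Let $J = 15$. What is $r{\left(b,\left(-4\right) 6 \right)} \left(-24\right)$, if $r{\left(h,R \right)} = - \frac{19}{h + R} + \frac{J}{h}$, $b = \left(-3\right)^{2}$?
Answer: $- \frac{352}{5} \approx -70.4$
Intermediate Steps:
$b = 9$
$r{\left(h,R \right)} = - \frac{19}{R + h} + \frac{15}{h}$ ($r{\left(h,R \right)} = - \frac{19}{h + R} + \frac{15}{h} = - \frac{19}{R + h} + \frac{15}{h}$)
$r{\left(b,\left(-4\right) 6 \right)} \left(-24\right) = \frac{\left(-4\right) 9 + 15 \left(\left(-4\right) 6\right)}{9 \left(\left(-4\right) 6 + 9\right)} \left(-24\right) = \frac{-36 + 15 \left(-24\right)}{9 \left(-24 + 9\right)} \left(-24\right) = \frac{-36 - 360}{9 \left(-15\right)} \left(-24\right) = \frac{1}{9} \left(- \frac{1}{15}\right) \left(-396\right) \left(-24\right) = \frac{44}{15} \left(-24\right) = - \frac{352}{5}$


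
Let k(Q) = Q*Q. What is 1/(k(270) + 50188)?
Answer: 1/123088 ≈ 8.1243e-6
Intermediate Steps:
k(Q) = Q**2
1/(k(270) + 50188) = 1/(270**2 + 50188) = 1/(72900 + 50188) = 1/123088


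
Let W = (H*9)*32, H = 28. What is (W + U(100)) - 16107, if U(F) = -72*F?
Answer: -15243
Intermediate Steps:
W = 8064 (W = (28*9)*32 = 252*32 = 8064)
(W + U(100)) - 16107 = (8064 - 72*100) - 16107 = (8064 - 7200) - 16107 = 864 - 16107 = -15243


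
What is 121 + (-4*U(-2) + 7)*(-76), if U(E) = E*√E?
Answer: -411 - 608*I*√2 ≈ -411.0 - 859.84*I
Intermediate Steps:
U(E) = E^(3/2)
121 + (-4*U(-2) + 7)*(-76) = 121 + (-(-8)*I*√2 + 7)*(-76) = 121 + (8*I*√2 + 7)*(-76) = 121 + (7 + 8*I*√2)*(-76) = 121 + (-532 - 608*I*√2) = -411 - 608*I*√2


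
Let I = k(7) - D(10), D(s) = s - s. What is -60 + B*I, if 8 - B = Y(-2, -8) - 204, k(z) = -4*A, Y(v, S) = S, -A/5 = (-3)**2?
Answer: 39540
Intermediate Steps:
A = -45 (A = -5*(-3)**2 = -5*9 = -45)
D(s) = 0
k(z) = 180 (k(z) = -4*(-45) = 180)
B = 220 (B = 8 - (-8 - 204) = 8 - 1*(-212) = 8 + 212 = 220)
I = 180 (I = 180 - 1*0 = 180 + 0 = 180)
-60 + B*I = -60 + 220*180 = -60 + 39600 = 39540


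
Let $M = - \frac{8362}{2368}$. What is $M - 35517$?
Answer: $- \frac{1136657}{32} \approx -35521.0$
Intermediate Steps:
$M = - \frac{113}{32}$ ($M = \left(-8362\right) \frac{1}{2368} = - \frac{113}{32} \approx -3.5313$)
$M - 35517 = - \frac{113}{32} - 35517 = - \frac{1136657}{32}$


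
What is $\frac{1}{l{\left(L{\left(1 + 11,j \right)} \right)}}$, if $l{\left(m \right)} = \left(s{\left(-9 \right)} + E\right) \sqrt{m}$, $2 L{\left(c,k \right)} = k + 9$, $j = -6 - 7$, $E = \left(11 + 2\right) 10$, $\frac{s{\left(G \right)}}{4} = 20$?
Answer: $- \frac{i \sqrt{2}}{420} \approx - 0.0033672 i$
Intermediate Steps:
$s{\left(G \right)} = 80$ ($s{\left(G \right)} = 4 \cdot 20 = 80$)
$E = 130$ ($E = 13 \cdot 10 = 130$)
$j = -13$
$L{\left(c,k \right)} = \frac{9}{2} + \frac{k}{2}$ ($L{\left(c,k \right)} = \frac{k + 9}{2} = \frac{9 + k}{2} = \frac{9}{2} + \frac{k}{2}$)
$l{\left(m \right)} = 210 \sqrt{m}$ ($l{\left(m \right)} = \left(80 + 130\right) \sqrt{m} = 210 \sqrt{m}$)
$\frac{1}{l{\left(L{\left(1 + 11,j \right)} \right)}} = \frac{1}{210 \sqrt{\frac{9}{2} + \frac{1}{2} \left(-13\right)}} = \frac{1}{210 \sqrt{\frac{9}{2} - \frac{13}{2}}} = \frac{1}{210 \sqrt{-2}} = \frac{1}{210 i \sqrt{2}} = - \frac{i \sqrt{2}}{420}$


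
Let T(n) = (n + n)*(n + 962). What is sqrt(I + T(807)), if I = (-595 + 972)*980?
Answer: sqrt(3224626) ≈ 1795.7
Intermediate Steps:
T(n) = 2*n*(962 + n) (T(n) = (2*n)*(962 + n) = 2*n*(962 + n))
I = 369460 (I = 377*980 = 369460)
sqrt(I + T(807)) = sqrt(369460 + 2*807*(962 + 807)) = sqrt(369460 + 2*807*1769) = sqrt(369460 + 2855166) = sqrt(3224626)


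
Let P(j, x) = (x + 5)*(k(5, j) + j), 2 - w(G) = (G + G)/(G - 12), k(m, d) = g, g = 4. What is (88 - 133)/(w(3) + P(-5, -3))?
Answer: -135/2 ≈ -67.500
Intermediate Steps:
k(m, d) = 4
w(G) = 2 - 2*G/(-12 + G) (w(G) = 2 - (G + G)/(G - 12) = 2 - 2*G/(-12 + G))
P(j, x) = (4 + j)*(5 + x) (P(j, x) = (x + 5)*(4 + j) = (5 + x)*(4 + j) = (4 + j)*(5 + x))
(88 - 133)/(w(3) + P(-5, -3)) = (88 - 133)/(-24/(-12 + 3) + (20 + 4*(-3) + 5*(-5) - 5*(-3))) = -45/(-24/(-9) + (20 - 12 - 25 + 15)) = -45/(-24*(-⅑) - 2) = -45/(8/3 - 2) = -45/⅔ = -45*3/2 = -135/2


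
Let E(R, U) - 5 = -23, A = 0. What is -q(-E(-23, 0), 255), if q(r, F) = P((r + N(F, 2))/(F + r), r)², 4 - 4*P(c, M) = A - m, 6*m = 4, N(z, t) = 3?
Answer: -49/36 ≈ -1.3611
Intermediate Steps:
m = ⅔ (m = (⅙)*4 = ⅔ ≈ 0.66667)
E(R, U) = -18 (E(R, U) = 5 - 23 = -18)
P(c, M) = 7/6 (P(c, M) = 1 - (0 - 1*⅔)/4 = 1 - (0 - ⅔)/4 = 1 - ¼*(-⅔) = 1 + ⅙ = 7/6)
q(r, F) = 49/36 (q(r, F) = (7/6)² = 49/36)
-q(-E(-23, 0), 255) = -1*49/36 = -49/36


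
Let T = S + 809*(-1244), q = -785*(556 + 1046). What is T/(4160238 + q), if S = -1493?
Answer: -335963/967556 ≈ -0.34723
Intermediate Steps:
q = -1257570 (q = -785*1602 = -1257570)
T = -1007889 (T = -1493 + 809*(-1244) = -1493 - 1006396 = -1007889)
T/(4160238 + q) = -1007889/(4160238 - 1257570) = -1007889/2902668 = -1007889*1/2902668 = -335963/967556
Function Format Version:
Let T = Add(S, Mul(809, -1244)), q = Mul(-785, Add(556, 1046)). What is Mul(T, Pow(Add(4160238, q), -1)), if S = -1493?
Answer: Rational(-335963, 967556) ≈ -0.34723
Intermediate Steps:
q = -1257570 (q = Mul(-785, 1602) = -1257570)
T = -1007889 (T = Add(-1493, Mul(809, -1244)) = Add(-1493, -1006396) = -1007889)
Mul(T, Pow(Add(4160238, q), -1)) = Mul(-1007889, Pow(Add(4160238, -1257570), -1)) = Mul(-1007889, Pow(2902668, -1)) = Mul(-1007889, Rational(1, 2902668)) = Rational(-335963, 967556)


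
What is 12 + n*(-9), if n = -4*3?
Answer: 120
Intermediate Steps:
n = -12
12 + n*(-9) = 12 - 12*(-9) = 12 + 108 = 120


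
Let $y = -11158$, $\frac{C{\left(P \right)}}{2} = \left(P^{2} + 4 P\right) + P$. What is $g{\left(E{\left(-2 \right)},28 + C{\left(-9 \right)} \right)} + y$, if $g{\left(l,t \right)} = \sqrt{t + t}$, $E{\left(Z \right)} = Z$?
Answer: $-11158 + 10 \sqrt{2} \approx -11144.0$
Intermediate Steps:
$C{\left(P \right)} = 2 P^{2} + 10 P$ ($C{\left(P \right)} = 2 \left(\left(P^{2} + 4 P\right) + P\right) = 2 \left(P^{2} + 5 P\right) = 2 P^{2} + 10 P$)
$g{\left(l,t \right)} = \sqrt{2} \sqrt{t}$ ($g{\left(l,t \right)} = \sqrt{2 t} = \sqrt{2} \sqrt{t}$)
$g{\left(E{\left(-2 \right)},28 + C{\left(-9 \right)} \right)} + y = \sqrt{2} \sqrt{28 + 2 \left(-9\right) \left(5 - 9\right)} - 11158 = \sqrt{2} \sqrt{28 + 2 \left(-9\right) \left(-4\right)} - 11158 = \sqrt{2} \sqrt{28 + 72} - 11158 = \sqrt{2} \sqrt{100} - 11158 = \sqrt{2} \cdot 10 - 11158 = 10 \sqrt{2} - 11158 = -11158 + 10 \sqrt{2}$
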